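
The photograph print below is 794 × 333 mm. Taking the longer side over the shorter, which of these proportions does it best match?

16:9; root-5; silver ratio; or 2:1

silver ratio

Ratio = 794 / 333 ≈ 2.384.
Distances: 16:9 1.778 (Δ 0.606); root-5 2.236 (Δ 0.148); silver ratio 2.414 (Δ 0.030); 2:1 2.000 (Δ 0.384).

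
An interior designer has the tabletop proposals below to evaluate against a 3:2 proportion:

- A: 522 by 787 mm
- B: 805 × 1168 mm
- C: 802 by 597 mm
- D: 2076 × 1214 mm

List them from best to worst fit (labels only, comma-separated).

A, B, C, D

A: 787/522 ≈ 1.508 → |1.508 − 1.500| = 0.008
B: 1168/805 ≈ 1.451 → |1.451 − 1.500| = 0.049
C: 802/597 ≈ 1.343 → |1.343 − 1.500| = 0.157
D: 2076/1214 ≈ 1.710 → |1.710 − 1.500| = 0.210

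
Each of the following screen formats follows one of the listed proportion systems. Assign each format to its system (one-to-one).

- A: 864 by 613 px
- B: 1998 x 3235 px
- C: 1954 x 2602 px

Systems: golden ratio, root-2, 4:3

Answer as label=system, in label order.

A=root-2, B=golden ratio, C=4:3

A = 864/613 ≈ 1.409 → root-2 (1.414)
B = 3235/1998 ≈ 1.619 → golden ratio (1.618)
C = 2602/1954 ≈ 1.332 → 4:3 (1.333)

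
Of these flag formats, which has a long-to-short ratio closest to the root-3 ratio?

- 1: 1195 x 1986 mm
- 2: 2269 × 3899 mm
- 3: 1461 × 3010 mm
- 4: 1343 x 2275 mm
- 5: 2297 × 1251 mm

Target root-3 ≈ 1.732.
1: 1.662 (Δ0.070)  2: 1.718 (Δ0.014)  3: 2.060 (Δ0.328)  4: 1.694 (Δ0.038)  5: 1.836 (Δ0.104)

2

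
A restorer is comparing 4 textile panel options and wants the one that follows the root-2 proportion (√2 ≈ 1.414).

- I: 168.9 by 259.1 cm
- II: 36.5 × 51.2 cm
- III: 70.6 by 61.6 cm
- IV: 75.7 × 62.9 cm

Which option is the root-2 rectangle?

II

Ratios (long/short): I ≈ 1.534; II ≈ 1.403; III ≈ 1.146; IV ≈ 1.203.
root-2 ≈ 1.414; option II is nearest (Δ 0.011).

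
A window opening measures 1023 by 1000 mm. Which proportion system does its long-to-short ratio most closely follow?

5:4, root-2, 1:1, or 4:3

Ratio = 1023 / 1000 ≈ 1.023.
Distances: 5:4 1.250 (Δ 0.227); root-2 1.414 (Δ 0.391); 1:1 1.000 (Δ 0.023); 4:3 1.333 (Δ 0.310).

1:1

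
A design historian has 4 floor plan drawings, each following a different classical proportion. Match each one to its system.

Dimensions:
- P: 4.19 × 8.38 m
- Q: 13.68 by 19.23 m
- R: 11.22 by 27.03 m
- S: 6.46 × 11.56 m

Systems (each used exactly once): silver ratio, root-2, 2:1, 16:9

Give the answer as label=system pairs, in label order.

P = 8.38/4.19 ≈ 2.000 → 2:1 (2.000)
Q = 19.23/13.68 ≈ 1.406 → root-2 (1.414)
R = 27.03/11.22 ≈ 2.409 → silver ratio (2.414)
S = 11.56/6.46 ≈ 1.789 → 16:9 (1.778)

P=2:1, Q=root-2, R=silver ratio, S=16:9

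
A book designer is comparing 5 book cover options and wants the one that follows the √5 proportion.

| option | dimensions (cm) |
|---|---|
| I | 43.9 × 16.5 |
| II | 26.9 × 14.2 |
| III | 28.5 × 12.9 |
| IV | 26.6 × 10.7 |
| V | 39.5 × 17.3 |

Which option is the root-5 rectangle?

Target root-5 ≈ 2.236.
I: 2.661 (Δ0.425)  II: 1.894 (Δ0.342)  III: 2.209 (Δ0.027)  IV: 2.486 (Δ0.250)  V: 2.283 (Δ0.047)

III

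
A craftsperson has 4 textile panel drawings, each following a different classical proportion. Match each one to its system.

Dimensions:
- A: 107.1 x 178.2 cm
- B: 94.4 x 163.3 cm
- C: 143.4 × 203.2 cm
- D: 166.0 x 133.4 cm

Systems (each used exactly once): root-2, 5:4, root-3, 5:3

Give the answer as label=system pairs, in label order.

A=5:3, B=root-3, C=root-2, D=5:4

A = 178.2/107.1 ≈ 1.664 → 5:3 (1.667)
B = 163.3/94.4 ≈ 1.730 → root-3 (1.732)
C = 203.2/143.4 ≈ 1.417 → root-2 (1.414)
D = 166.0/133.4 ≈ 1.244 → 5:4 (1.250)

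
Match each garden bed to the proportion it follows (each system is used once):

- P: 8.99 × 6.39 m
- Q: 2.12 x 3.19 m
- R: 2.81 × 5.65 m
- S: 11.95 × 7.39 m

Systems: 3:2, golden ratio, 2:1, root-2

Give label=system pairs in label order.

Ratios: P ≈ 1.407; Q ≈ 1.505; R ≈ 2.011; S ≈ 1.617.
Targets: 3:2 ≈ 1.500; golden ratio ≈ 1.618; 2:1 ≈ 2.000; root-2 ≈ 1.414.

P=root-2, Q=3:2, R=2:1, S=golden ratio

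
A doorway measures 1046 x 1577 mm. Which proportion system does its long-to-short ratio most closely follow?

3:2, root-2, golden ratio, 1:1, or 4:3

3:2

1577/1046 ≈ 1.508. Nearest candidates are 3:2 (1.500, off by 0.008) and root-2 (1.414, off by 0.094).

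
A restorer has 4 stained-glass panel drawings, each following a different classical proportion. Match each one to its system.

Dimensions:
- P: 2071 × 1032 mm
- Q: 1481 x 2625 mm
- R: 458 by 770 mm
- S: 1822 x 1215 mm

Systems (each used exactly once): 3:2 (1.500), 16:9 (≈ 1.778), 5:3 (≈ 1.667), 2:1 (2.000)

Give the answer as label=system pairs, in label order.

Ratios: P ≈ 2.007; Q ≈ 1.772; R ≈ 1.681; S ≈ 1.500.
Targets: 3:2 ≈ 1.500; 16:9 ≈ 1.778; 5:3 ≈ 1.667; 2:1 ≈ 2.000.

P=2:1, Q=16:9, R=5:3, S=3:2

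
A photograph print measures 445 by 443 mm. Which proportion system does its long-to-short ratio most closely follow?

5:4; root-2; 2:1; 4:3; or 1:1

1:1

Ratio = 445 / 443 ≈ 1.005.
Distances: 5:4 1.250 (Δ 0.245); root-2 1.414 (Δ 0.409); 2:1 2.000 (Δ 0.995); 4:3 1.333 (Δ 0.328); 1:1 1.000 (Δ 0.005).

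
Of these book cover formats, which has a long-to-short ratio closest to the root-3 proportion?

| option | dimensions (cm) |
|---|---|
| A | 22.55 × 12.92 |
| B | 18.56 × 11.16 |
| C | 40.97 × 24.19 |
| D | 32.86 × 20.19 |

Ratios (long/short): A ≈ 1.745; B ≈ 1.663; C ≈ 1.694; D ≈ 1.628.
root-3 ≈ 1.732; option A is nearest (Δ 0.013).

A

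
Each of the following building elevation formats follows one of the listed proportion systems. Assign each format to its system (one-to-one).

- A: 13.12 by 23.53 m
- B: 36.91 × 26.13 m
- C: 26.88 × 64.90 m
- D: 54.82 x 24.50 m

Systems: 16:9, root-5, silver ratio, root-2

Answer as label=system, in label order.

A = 23.53/13.12 ≈ 1.793 → 16:9 (1.778)
B = 36.91/26.13 ≈ 1.413 → root-2 (1.414)
C = 64.90/26.88 ≈ 2.414 → silver ratio (2.414)
D = 54.82/24.50 ≈ 2.238 → root-5 (2.236)

A=16:9, B=root-2, C=silver ratio, D=root-5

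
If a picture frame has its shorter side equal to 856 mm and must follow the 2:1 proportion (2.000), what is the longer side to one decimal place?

2:1 = 2.00000.
Longer side = 856 × 2.00000 ≈ 1712.000 → 1712.0 mm.

1712.0 mm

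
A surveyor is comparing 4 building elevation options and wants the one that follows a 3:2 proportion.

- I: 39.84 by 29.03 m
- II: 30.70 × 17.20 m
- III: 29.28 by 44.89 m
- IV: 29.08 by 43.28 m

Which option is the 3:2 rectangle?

Target 3:2 ≈ 1.500.
I: 1.372 (Δ0.128)  II: 1.785 (Δ0.285)  III: 1.533 (Δ0.033)  IV: 1.488 (Δ0.012)

IV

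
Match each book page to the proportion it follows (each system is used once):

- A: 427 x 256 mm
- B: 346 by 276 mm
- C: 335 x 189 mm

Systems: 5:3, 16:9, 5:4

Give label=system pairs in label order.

A=5:3, B=5:4, C=16:9

A = 427/256 ≈ 1.668 → 5:3 (1.667)
B = 346/276 ≈ 1.254 → 5:4 (1.250)
C = 335/189 ≈ 1.772 → 16:9 (1.778)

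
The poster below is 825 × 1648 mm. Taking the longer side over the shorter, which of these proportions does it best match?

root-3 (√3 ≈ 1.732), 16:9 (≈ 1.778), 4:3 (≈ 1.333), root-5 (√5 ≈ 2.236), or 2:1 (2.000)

Ratio = 1648 / 825 ≈ 1.998.
Distances: root-3 1.732 (Δ 0.266); 16:9 1.778 (Δ 0.220); 4:3 1.333 (Δ 0.665); root-5 2.236 (Δ 0.238); 2:1 2.000 (Δ 0.002).

2:1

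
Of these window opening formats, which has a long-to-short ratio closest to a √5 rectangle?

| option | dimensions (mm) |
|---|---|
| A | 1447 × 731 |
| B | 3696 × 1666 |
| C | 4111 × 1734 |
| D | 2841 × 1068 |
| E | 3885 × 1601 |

B

Target root-5 ≈ 2.236.
A: 1.979 (Δ0.257)  B: 2.218 (Δ0.018)  C: 2.371 (Δ0.135)  D: 2.660 (Δ0.424)  E: 2.427 (Δ0.191)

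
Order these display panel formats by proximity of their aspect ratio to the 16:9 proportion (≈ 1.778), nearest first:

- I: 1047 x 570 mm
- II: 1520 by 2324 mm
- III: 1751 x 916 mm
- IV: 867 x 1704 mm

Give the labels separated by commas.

I: 1047/570 ≈ 1.837 → |1.837 − 1.778| = 0.059
II: 2324/1520 ≈ 1.529 → |1.529 − 1.778| = 0.249
III: 1751/916 ≈ 1.912 → |1.912 − 1.778| = 0.134
IV: 1704/867 ≈ 1.965 → |1.965 − 1.778| = 0.187

I, III, IV, II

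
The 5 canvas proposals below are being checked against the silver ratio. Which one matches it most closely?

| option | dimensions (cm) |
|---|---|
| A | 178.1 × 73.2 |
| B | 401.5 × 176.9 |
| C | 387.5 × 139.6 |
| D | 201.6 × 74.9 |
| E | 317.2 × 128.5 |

Target silver ratio ≈ 2.414.
A: 2.433 (Δ0.019)  B: 2.270 (Δ0.144)  C: 2.776 (Δ0.362)  D: 2.692 (Δ0.278)  E: 2.468 (Δ0.054)

A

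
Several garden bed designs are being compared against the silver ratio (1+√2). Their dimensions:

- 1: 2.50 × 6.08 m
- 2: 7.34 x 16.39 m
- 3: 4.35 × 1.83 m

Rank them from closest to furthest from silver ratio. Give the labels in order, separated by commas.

1, 3, 2

Ratios: 1 = 6.08 / 2.50 ≈ 2.432; 2 = 16.39 / 7.34 ≈ 2.233; 3 = 4.35 / 1.83 ≈ 2.377.
|Δ from 2.414|: 1 0.018; 2 0.181; 3 0.037.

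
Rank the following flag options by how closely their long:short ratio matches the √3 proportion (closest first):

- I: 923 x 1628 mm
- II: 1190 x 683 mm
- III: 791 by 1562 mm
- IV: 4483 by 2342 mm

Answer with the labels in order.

II, I, IV, III

I: 1628/923 ≈ 1.764 → |1.764 − 1.732| = 0.032
II: 1190/683 ≈ 1.742 → |1.742 − 1.732| = 0.010
III: 1562/791 ≈ 1.975 → |1.975 − 1.732| = 0.243
IV: 4483/2342 ≈ 1.914 → |1.914 − 1.732| = 0.182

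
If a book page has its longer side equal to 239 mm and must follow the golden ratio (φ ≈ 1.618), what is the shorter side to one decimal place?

147.7 mm

golden ratio ≈ 1.61803.
Shorter side = 239 ÷ 1.61803 ≈ 147.710 → 147.7 mm.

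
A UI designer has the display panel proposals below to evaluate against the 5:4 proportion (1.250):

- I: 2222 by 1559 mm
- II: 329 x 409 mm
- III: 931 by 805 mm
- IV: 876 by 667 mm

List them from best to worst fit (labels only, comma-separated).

II, IV, III, I

Ratios: I = 2222 / 1559 ≈ 1.425; II = 409 / 329 ≈ 1.243; III = 931 / 805 ≈ 1.157; IV = 876 / 667 ≈ 1.313.
|Δ from 1.250|: I 0.175; II 0.007; III 0.093; IV 0.063.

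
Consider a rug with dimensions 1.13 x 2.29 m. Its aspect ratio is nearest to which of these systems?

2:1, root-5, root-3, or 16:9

2:1

Ratio = 2.29 / 1.13 ≈ 2.027.
Distances: 2:1 2.000 (Δ 0.027); root-5 2.236 (Δ 0.209); root-3 1.732 (Δ 0.295); 16:9 1.778 (Δ 0.249).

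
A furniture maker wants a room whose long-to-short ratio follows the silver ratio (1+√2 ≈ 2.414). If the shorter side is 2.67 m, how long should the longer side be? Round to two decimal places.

6.45 m

silver ratio ≈ 2.41421.
Longer side = 2.67 × 2.41421 ≈ 6.4459 → 6.45 m.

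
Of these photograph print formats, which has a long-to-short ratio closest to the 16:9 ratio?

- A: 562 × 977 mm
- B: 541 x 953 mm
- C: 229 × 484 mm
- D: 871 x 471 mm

B

Target 16:9 ≈ 1.778.
A: 1.738 (Δ0.040)  B: 1.762 (Δ0.016)  C: 2.114 (Δ0.336)  D: 1.849 (Δ0.071)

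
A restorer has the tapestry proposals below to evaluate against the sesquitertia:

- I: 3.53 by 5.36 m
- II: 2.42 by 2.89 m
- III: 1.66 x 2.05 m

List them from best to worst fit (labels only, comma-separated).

Ratios: I = 5.36 / 3.53 ≈ 1.518; II = 2.89 / 2.42 ≈ 1.194; III = 2.05 / 1.66 ≈ 1.235.
|Δ from 1.333|: I 0.185; II 0.139; III 0.098.

III, II, I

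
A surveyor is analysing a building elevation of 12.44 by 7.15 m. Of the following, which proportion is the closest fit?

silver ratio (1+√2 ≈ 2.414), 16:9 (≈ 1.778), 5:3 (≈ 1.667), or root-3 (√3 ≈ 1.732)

12.44/7.15 ≈ 1.740. Nearest candidates are root-3 (1.732, off by 0.008) and 16:9 (1.778, off by 0.038).

root-3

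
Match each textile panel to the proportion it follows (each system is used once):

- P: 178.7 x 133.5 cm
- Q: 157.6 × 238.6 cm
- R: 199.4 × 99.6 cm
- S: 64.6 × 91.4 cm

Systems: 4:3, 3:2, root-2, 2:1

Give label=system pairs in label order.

P = 178.7/133.5 ≈ 1.339 → 4:3 (1.333)
Q = 238.6/157.6 ≈ 1.514 → 3:2 (1.500)
R = 199.4/99.6 ≈ 2.002 → 2:1 (2.000)
S = 91.4/64.6 ≈ 1.415 → root-2 (1.414)

P=4:3, Q=3:2, R=2:1, S=root-2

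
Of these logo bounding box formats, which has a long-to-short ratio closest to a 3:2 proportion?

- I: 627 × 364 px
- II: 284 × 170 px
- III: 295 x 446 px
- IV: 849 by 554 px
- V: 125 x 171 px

III

Target 3:2 ≈ 1.500.
I: 1.723 (Δ0.223)  II: 1.671 (Δ0.171)  III: 1.512 (Δ0.012)  IV: 1.532 (Δ0.032)  V: 1.368 (Δ0.132)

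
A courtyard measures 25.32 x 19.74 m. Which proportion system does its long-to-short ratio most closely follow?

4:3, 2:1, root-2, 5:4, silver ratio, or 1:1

5:4

25.32/19.74 ≈ 1.283. Nearest candidates are 5:4 (1.250, off by 0.033) and 4:3 (1.333, off by 0.050).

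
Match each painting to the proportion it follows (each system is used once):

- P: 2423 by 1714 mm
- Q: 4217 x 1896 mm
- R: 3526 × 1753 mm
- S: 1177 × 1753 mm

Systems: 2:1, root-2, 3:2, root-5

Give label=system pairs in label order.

P=root-2, Q=root-5, R=2:1, S=3:2

Ratios: P ≈ 1.414; Q ≈ 2.224; R ≈ 2.011; S ≈ 1.489.
Targets: 2:1 ≈ 2.000; root-2 ≈ 1.414; 3:2 ≈ 1.500; root-5 ≈ 2.236.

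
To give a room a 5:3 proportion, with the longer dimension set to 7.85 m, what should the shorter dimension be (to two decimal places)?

5:3 ≈ 1.66667.
Shorter side = 7.85 ÷ 1.66667 ≈ 4.7100 → 4.71 m.

4.71 m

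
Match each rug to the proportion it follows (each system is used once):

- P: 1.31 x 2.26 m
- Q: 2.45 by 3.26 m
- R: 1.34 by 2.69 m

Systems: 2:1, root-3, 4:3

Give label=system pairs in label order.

P=root-3, Q=4:3, R=2:1

Ratios: P ≈ 1.725; Q ≈ 1.331; R ≈ 2.007.
Targets: 2:1 ≈ 2.000; root-3 ≈ 1.732; 4:3 ≈ 1.333.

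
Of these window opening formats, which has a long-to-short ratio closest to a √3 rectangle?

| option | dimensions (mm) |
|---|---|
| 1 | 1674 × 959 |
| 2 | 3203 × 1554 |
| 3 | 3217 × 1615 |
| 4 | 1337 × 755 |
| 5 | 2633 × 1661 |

Target root-3 ≈ 1.732.
1: 1.746 (Δ0.014)  2: 2.061 (Δ0.329)  3: 1.992 (Δ0.260)  4: 1.771 (Δ0.039)  5: 1.585 (Δ0.147)

1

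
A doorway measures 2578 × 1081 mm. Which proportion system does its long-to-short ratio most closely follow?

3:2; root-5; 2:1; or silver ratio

Ratio = 2578 / 1081 ≈ 2.385.
Distances: 3:2 1.500 (Δ 0.885); root-5 2.236 (Δ 0.149); 2:1 2.000 (Δ 0.385); silver ratio 2.414 (Δ 0.029).

silver ratio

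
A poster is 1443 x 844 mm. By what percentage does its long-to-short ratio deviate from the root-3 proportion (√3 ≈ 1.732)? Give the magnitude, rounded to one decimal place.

Ratio = 1443 / 844 ≈ 1.7097.
Ideal root-3 ≈ 1.7321. |1.7097 − 1.7321| / 1.7321 ≈ 1.29% → 1.3%.

1.3%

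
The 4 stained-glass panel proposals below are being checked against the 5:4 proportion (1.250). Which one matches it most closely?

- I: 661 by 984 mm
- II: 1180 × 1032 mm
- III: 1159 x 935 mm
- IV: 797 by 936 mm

Target 5:4 ≈ 1.250.
I: 1.489 (Δ0.239)  II: 1.143 (Δ0.107)  III: 1.240 (Δ0.010)  IV: 1.174 (Δ0.076)

III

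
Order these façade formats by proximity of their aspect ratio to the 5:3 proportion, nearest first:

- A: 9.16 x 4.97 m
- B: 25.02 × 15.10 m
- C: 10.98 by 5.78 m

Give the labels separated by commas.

Ratios: A = 9.16 / 4.97 ≈ 1.843; B = 25.02 / 15.10 ≈ 1.657; C = 10.98 / 5.78 ≈ 1.900.
|Δ from 1.667|: A 0.176; B 0.010; C 0.233.

B, A, C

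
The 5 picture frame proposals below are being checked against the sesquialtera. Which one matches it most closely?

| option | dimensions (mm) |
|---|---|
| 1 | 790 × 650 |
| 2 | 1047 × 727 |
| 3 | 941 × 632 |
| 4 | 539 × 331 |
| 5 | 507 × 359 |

Target 3:2 ≈ 1.500.
1: 1.215 (Δ0.285)  2: 1.440 (Δ0.060)  3: 1.489 (Δ0.011)  4: 1.628 (Δ0.128)  5: 1.412 (Δ0.088)

3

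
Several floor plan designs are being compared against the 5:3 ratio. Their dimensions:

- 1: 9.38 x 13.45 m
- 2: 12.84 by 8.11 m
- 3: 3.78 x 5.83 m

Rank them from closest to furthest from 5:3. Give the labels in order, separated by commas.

Ratios: 1 = 13.45 / 9.38 ≈ 1.434; 2 = 12.84 / 8.11 ≈ 1.583; 3 = 5.83 / 3.78 ≈ 1.542.
|Δ from 1.667|: 1 0.233; 2 0.084; 3 0.125.

2, 3, 1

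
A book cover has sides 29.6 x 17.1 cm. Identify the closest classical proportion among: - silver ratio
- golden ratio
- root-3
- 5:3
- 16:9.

Ratio = 29.6 / 17.1 ≈ 1.731.
Distances: silver ratio 2.414 (Δ 0.683); golden ratio 1.618 (Δ 0.113); root-3 1.732 (Δ 0.001); 5:3 1.667 (Δ 0.064); 16:9 1.778 (Δ 0.047).

root-3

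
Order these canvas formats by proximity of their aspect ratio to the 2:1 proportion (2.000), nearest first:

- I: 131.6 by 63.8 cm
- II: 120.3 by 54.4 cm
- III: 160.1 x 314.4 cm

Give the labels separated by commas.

III, I, II

I: 131.6/63.8 ≈ 2.063 → |2.063 − 2.000| = 0.063
II: 120.3/54.4 ≈ 2.211 → |2.211 − 2.000| = 0.211
III: 314.4/160.1 ≈ 1.964 → |1.964 − 2.000| = 0.036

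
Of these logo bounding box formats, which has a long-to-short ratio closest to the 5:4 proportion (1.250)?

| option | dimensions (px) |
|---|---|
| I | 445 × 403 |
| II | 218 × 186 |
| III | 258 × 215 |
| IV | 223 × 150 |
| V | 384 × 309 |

Ratios (long/short): I ≈ 1.104; II ≈ 1.172; III ≈ 1.200; IV ≈ 1.487; V ≈ 1.243.
5:4 ≈ 1.250; option V is nearest (Δ 0.007).

V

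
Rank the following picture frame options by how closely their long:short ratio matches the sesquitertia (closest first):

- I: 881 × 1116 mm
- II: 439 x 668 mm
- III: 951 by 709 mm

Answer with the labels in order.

I: 1116/881 ≈ 1.267 → |1.267 − 1.333| = 0.066
II: 668/439 ≈ 1.522 → |1.522 − 1.333| = 0.189
III: 951/709 ≈ 1.341 → |1.341 − 1.333| = 0.008

III, I, II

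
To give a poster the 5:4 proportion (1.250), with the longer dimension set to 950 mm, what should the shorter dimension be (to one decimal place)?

760.0 mm

5:4 = 1.25000.
Shorter side = 950 ÷ 1.25000 ≈ 760.000 → 760.0 mm.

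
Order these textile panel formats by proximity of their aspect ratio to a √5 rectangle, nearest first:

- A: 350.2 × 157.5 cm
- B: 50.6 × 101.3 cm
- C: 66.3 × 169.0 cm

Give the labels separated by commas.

A: 350.2/157.5 ≈ 2.223 → |2.223 − 2.236| = 0.013
B: 101.3/50.6 ≈ 2.002 → |2.002 − 2.236| = 0.234
C: 169.0/66.3 ≈ 2.549 → |2.549 − 2.236| = 0.313

A, B, C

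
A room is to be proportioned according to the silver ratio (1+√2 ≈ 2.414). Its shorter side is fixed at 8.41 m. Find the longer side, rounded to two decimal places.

20.30 m

silver ratio ≈ 2.41421.
Longer side = 8.41 × 2.41421 ≈ 20.3035 → 20.30 m.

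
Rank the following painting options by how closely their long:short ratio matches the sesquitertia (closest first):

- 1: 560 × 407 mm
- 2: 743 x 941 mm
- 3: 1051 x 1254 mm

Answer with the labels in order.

1, 2, 3

1: 560/407 ≈ 1.376 → |1.376 − 1.333| = 0.043
2: 941/743 ≈ 1.266 → |1.266 − 1.333| = 0.067
3: 1254/1051 ≈ 1.193 → |1.193 − 1.333| = 0.140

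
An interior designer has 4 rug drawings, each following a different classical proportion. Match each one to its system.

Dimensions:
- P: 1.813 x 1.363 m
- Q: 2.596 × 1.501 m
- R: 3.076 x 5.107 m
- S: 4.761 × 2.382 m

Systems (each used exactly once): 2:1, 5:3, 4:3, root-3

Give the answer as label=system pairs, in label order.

P=4:3, Q=root-3, R=5:3, S=2:1

P = 1.813/1.363 ≈ 1.330 → 4:3 (1.333)
Q = 2.596/1.501 ≈ 1.730 → root-3 (1.732)
R = 5.107/3.076 ≈ 1.660 → 5:3 (1.667)
S = 4.761/2.382 ≈ 1.999 → 2:1 (2.000)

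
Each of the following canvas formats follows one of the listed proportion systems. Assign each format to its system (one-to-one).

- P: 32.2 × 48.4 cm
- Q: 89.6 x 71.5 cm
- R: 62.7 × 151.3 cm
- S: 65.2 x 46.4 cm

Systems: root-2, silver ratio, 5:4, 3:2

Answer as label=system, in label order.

P=3:2, Q=5:4, R=silver ratio, S=root-2

P = 48.4/32.2 ≈ 1.503 → 3:2 (1.500)
Q = 89.6/71.5 ≈ 1.253 → 5:4 (1.250)
R = 151.3/62.7 ≈ 2.413 → silver ratio (2.414)
S = 65.2/46.4 ≈ 1.405 → root-2 (1.414)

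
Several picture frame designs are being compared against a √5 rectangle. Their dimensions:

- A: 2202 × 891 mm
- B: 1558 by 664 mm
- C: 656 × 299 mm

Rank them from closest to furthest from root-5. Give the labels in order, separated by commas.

Ratios: A = 2202 / 891 ≈ 2.471; B = 1558 / 664 ≈ 2.346; C = 656 / 299 ≈ 2.194.
|Δ from 2.236|: A 0.235; B 0.110; C 0.042.

C, B, A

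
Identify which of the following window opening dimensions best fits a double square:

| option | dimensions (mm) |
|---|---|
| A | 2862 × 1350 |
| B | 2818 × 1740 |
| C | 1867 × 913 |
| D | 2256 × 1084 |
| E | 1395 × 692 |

Ratios (long/short): A ≈ 2.120; B ≈ 1.620; C ≈ 2.045; D ≈ 2.081; E ≈ 2.016.
2:1 ≈ 2.000; option E is nearest (Δ 0.016).

E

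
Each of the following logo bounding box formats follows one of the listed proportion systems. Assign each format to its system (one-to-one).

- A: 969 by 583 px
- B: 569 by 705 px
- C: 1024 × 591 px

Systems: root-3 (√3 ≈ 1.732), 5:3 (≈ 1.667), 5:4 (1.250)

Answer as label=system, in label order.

A=5:3, B=5:4, C=root-3

Ratios: A ≈ 1.662; B ≈ 1.239; C ≈ 1.733.
Targets: root-3 ≈ 1.732; 5:3 ≈ 1.667; 5:4 ≈ 1.250.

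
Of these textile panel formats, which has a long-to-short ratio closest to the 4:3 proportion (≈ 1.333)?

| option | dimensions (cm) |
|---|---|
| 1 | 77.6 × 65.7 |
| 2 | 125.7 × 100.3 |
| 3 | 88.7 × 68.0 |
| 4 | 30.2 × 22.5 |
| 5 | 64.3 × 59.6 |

4

Target 4:3 ≈ 1.333.
1: 1.181 (Δ0.152)  2: 1.253 (Δ0.080)  3: 1.304 (Δ0.029)  4: 1.342 (Δ0.009)  5: 1.079 (Δ0.254)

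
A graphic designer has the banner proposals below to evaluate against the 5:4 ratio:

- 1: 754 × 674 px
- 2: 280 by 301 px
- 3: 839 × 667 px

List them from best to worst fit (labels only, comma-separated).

1: 754/674 ≈ 1.119 → |1.119 − 1.250| = 0.131
2: 301/280 ≈ 1.075 → |1.075 − 1.250| = 0.175
3: 839/667 ≈ 1.258 → |1.258 − 1.250| = 0.008

3, 1, 2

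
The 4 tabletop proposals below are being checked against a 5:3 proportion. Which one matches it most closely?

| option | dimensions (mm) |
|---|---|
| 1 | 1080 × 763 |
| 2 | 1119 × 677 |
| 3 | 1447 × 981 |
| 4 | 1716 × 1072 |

Target 5:3 ≈ 1.667.
1: 1.415 (Δ0.252)  2: 1.653 (Δ0.014)  3: 1.475 (Δ0.192)  4: 1.601 (Δ0.066)

2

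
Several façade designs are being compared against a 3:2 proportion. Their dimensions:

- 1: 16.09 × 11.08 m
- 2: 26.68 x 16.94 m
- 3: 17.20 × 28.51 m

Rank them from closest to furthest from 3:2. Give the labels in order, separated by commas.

Ratios: 1 = 16.09 / 11.08 ≈ 1.452; 2 = 26.68 / 16.94 ≈ 1.575; 3 = 28.51 / 17.20 ≈ 1.658.
|Δ from 1.500|: 1 0.048; 2 0.075; 3 0.158.

1, 2, 3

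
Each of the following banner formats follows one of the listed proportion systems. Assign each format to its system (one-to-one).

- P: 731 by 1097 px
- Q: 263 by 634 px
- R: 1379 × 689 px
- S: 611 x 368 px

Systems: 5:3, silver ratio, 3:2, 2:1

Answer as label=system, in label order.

Ratios: P ≈ 1.501; Q ≈ 2.411; R ≈ 2.001; S ≈ 1.660.
Targets: 5:3 ≈ 1.667; silver ratio ≈ 2.414; 3:2 ≈ 1.500; 2:1 ≈ 2.000.

P=3:2, Q=silver ratio, R=2:1, S=5:3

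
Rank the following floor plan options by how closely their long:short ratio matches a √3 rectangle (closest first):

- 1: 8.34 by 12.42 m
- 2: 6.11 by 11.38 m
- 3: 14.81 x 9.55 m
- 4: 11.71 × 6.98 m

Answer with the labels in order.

4, 2, 3, 1

1: 12.42/8.34 ≈ 1.489 → |1.489 − 1.732| = 0.243
2: 11.38/6.11 ≈ 1.863 → |1.863 − 1.732| = 0.131
3: 14.81/9.55 ≈ 1.551 → |1.551 − 1.732| = 0.181
4: 11.71/6.98 ≈ 1.678 → |1.678 − 1.732| = 0.054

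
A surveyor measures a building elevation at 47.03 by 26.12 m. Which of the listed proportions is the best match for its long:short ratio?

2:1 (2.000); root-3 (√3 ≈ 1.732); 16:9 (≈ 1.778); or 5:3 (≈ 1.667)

47.03/26.12 ≈ 1.801. Nearest candidates are 16:9 (1.778, off by 0.023) and root-3 (1.732, off by 0.069).

16:9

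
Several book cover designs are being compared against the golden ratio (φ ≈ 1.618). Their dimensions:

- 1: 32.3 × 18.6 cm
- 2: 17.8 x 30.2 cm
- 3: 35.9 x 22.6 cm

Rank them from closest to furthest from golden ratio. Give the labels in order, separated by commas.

3, 2, 1

1: 32.3/18.6 ≈ 1.737 → |1.737 − 1.618| = 0.119
2: 30.2/17.8 ≈ 1.697 → |1.697 − 1.618| = 0.079
3: 35.9/22.6 ≈ 1.588 → |1.588 − 1.618| = 0.030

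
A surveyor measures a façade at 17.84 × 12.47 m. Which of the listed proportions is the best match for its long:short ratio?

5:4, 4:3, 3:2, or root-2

root-2

Ratio = 17.84 / 12.47 ≈ 1.431.
Distances: 5:4 1.250 (Δ 0.181); 4:3 1.333 (Δ 0.098); 3:2 1.500 (Δ 0.069); root-2 1.414 (Δ 0.017).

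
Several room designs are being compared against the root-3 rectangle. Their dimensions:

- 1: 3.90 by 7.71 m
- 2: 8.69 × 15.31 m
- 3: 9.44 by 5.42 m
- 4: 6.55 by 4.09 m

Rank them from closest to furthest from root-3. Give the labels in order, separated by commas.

3, 2, 4, 1

Ratios: 1 = 7.71 / 3.90 ≈ 1.977; 2 = 15.31 / 8.69 ≈ 1.762; 3 = 9.44 / 5.42 ≈ 1.742; 4 = 6.55 / 4.09 ≈ 1.601.
|Δ from 1.732|: 1 0.245; 2 0.030; 3 0.010; 4 0.131.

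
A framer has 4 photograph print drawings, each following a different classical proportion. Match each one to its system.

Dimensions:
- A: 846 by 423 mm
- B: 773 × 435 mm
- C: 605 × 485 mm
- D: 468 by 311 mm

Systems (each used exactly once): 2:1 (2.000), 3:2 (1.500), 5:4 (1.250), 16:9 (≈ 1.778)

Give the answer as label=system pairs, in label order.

A=2:1, B=16:9, C=5:4, D=3:2

Ratios: A ≈ 2.000; B ≈ 1.777; C ≈ 1.247; D ≈ 1.505.
Targets: 2:1 ≈ 2.000; 3:2 ≈ 1.500; 5:4 ≈ 1.250; 16:9 ≈ 1.778.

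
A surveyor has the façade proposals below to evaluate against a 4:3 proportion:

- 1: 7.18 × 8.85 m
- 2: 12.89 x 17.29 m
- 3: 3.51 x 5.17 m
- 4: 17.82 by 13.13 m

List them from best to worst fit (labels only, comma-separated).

Ratios: 1 = 8.85 / 7.18 ≈ 1.233; 2 = 17.29 / 12.89 ≈ 1.341; 3 = 5.17 / 3.51 ≈ 1.473; 4 = 17.82 / 13.13 ≈ 1.357.
|Δ from 1.333|: 1 0.100; 2 0.008; 3 0.140; 4 0.024.

2, 4, 1, 3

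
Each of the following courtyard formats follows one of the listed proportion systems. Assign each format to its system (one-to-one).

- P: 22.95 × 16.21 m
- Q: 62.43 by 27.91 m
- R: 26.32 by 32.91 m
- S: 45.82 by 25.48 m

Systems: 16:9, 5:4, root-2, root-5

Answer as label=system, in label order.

P=root-2, Q=root-5, R=5:4, S=16:9

Ratios: P ≈ 1.416; Q ≈ 2.237; R ≈ 1.250; S ≈ 1.798.
Targets: 16:9 ≈ 1.778; 5:4 ≈ 1.250; root-2 ≈ 1.414; root-5 ≈ 2.236.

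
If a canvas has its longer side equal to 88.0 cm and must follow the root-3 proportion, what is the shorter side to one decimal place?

50.8 cm

root-3 ≈ 1.73205.
Shorter side = 88.0 ÷ 1.73205 ≈ 50.807 → 50.8 cm.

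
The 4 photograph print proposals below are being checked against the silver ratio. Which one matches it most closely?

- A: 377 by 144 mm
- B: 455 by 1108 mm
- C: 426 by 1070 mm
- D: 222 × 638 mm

B

Ratios (long/short): A ≈ 2.618; B ≈ 2.435; C ≈ 2.512; D ≈ 2.874.
silver ratio ≈ 2.414; option B is nearest (Δ 0.021).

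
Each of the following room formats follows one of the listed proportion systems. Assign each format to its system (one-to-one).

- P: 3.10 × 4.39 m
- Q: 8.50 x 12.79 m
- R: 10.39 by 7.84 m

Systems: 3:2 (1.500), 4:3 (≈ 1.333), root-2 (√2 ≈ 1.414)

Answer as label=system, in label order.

P=root-2, Q=3:2, R=4:3

P = 4.39/3.10 ≈ 1.416 → root-2 (1.414)
Q = 12.79/8.50 ≈ 1.505 → 3:2 (1.500)
R = 10.39/7.84 ≈ 1.325 → 4:3 (1.333)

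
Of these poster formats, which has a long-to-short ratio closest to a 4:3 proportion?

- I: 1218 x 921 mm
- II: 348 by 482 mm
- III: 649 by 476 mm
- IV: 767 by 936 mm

Ratios (long/short): I ≈ 1.322; II ≈ 1.385; III ≈ 1.363; IV ≈ 1.220.
4:3 ≈ 1.333; option I is nearest (Δ 0.011).

I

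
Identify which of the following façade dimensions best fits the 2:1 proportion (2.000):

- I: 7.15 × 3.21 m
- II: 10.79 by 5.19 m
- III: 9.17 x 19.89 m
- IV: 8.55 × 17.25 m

IV

Ratios (long/short): I ≈ 2.227; II ≈ 2.079; III ≈ 2.169; IV ≈ 2.018.
2:1 ≈ 2.000; option IV is nearest (Δ 0.018).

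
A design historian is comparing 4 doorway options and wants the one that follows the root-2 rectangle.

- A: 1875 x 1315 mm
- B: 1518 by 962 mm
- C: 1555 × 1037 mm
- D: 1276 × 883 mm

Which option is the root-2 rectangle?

Target root-2 ≈ 1.414.
A: 1.426 (Δ0.012)  B: 1.578 (Δ0.164)  C: 1.500 (Δ0.086)  D: 1.445 (Δ0.031)

A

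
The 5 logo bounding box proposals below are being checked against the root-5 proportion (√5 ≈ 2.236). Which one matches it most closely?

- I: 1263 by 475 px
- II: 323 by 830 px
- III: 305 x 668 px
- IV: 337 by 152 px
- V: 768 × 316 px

Ratios (long/short): I ≈ 2.659; II ≈ 2.570; III ≈ 2.190; IV ≈ 2.217; V ≈ 2.430.
root-5 ≈ 2.236; option IV is nearest (Δ 0.019).

IV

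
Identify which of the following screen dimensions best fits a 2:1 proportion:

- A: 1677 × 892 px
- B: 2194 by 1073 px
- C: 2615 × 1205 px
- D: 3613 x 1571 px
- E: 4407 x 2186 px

Target 2:1 ≈ 2.000.
A: 1.880 (Δ0.120)  B: 2.045 (Δ0.045)  C: 2.170 (Δ0.170)  D: 2.300 (Δ0.300)  E: 2.016 (Δ0.016)

E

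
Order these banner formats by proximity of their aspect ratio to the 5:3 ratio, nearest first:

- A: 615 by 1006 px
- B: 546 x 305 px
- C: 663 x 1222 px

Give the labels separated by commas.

A, B, C

Ratios: A = 1006 / 615 ≈ 1.636; B = 546 / 305 ≈ 1.790; C = 1222 / 663 ≈ 1.843.
|Δ from 1.667|: A 0.031; B 0.123; C 0.176.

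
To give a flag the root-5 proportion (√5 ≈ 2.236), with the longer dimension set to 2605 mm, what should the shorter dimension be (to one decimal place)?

1165.0 mm

root-5 ≈ 2.23607.
Shorter side = 2605 ÷ 2.23607 ≈ 1164.990 → 1165.0 mm.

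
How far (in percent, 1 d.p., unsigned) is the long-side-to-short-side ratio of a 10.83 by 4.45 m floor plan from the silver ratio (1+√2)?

Ratio = 10.83 / 4.45 ≈ 2.4337.
Ideal silver ratio ≈ 2.4142. |2.4337 − 2.4142| / 2.4142 ≈ 0.81% → 0.8%.

0.8%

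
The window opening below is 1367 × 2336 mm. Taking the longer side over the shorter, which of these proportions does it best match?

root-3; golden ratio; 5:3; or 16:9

Ratio = 2336 / 1367 ≈ 1.709.
Distances: root-3 1.732 (Δ 0.023); golden ratio 1.618 (Δ 0.091); 5:3 1.667 (Δ 0.042); 16:9 1.778 (Δ 0.069).

root-3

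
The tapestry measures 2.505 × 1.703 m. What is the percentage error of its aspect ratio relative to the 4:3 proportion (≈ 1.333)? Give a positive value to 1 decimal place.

10.3%

Ratio = 2.505 / 1.703 ≈ 1.4709.
Ideal 4:3 ≈ 1.3333. |1.4709 − 1.3333| / 1.3333 ≈ 10.32% → 10.3%.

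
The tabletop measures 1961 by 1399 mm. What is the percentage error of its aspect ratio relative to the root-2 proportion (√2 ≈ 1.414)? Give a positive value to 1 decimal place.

0.9%

Ratio = 1961 / 1399 ≈ 1.4017.
Ideal root-2 ≈ 1.4142. |1.4017 − 1.4142| / 1.4142 ≈ 0.88% → 0.9%.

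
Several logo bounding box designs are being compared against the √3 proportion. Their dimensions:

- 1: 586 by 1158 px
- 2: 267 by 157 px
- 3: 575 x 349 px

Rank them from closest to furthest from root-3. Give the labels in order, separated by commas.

1: 1158/586 ≈ 1.976 → |1.976 − 1.732| = 0.244
2: 267/157 ≈ 1.701 → |1.701 − 1.732| = 0.031
3: 575/349 ≈ 1.648 → |1.648 − 1.732| = 0.084

2, 3, 1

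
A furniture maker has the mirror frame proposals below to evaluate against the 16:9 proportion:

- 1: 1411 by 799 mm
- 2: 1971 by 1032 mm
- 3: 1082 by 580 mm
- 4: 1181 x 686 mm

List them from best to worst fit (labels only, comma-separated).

1, 4, 3, 2

Ratios: 1 = 1411 / 799 ≈ 1.766; 2 = 1971 / 1032 ≈ 1.910; 3 = 1082 / 580 ≈ 1.866; 4 = 1181 / 686 ≈ 1.722.
|Δ from 1.778|: 1 0.012; 2 0.132; 3 0.088; 4 0.056.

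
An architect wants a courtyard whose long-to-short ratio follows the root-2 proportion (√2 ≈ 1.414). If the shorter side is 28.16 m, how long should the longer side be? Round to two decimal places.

39.82 m

root-2 ≈ 1.41421.
Longer side = 28.16 × 1.41421 ≈ 39.8242 → 39.82 m.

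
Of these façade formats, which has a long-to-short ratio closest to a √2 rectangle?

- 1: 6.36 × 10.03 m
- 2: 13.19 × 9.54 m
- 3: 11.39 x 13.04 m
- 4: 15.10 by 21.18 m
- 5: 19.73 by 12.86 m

4

Ratios (long/short): 1 ≈ 1.577; 2 ≈ 1.383; 3 ≈ 1.145; 4 ≈ 1.403; 5 ≈ 1.534.
root-2 ≈ 1.414; option 4 is nearest (Δ 0.011).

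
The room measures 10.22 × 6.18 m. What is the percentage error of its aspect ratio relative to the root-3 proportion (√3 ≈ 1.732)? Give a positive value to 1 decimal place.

Ratio = 10.22 / 6.18 ≈ 1.6537.
Ideal root-3 ≈ 1.7321. |1.6537 − 1.7321| / 1.7321 ≈ 4.53% → 4.5%.

4.5%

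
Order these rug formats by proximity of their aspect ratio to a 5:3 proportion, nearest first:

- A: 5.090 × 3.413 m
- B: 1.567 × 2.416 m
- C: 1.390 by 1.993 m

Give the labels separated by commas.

Ratios: A = 5.090 / 3.413 ≈ 1.491; B = 2.416 / 1.567 ≈ 1.542; C = 1.993 / 1.390 ≈ 1.434.
|Δ from 1.667|: A 0.176; B 0.125; C 0.233.

B, A, C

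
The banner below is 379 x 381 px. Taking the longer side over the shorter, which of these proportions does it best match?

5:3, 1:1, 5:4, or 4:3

Ratio = 381 / 379 ≈ 1.005.
Distances: 5:3 1.667 (Δ 0.662); 1:1 1.000 (Δ 0.005); 5:4 1.250 (Δ 0.245); 4:3 1.333 (Δ 0.328).

1:1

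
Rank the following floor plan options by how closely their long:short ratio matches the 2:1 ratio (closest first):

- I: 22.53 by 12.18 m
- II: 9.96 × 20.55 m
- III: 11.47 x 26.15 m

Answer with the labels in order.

I: 22.53/12.18 ≈ 1.850 → |1.850 − 2.000| = 0.150
II: 20.55/9.96 ≈ 2.063 → |2.063 − 2.000| = 0.063
III: 26.15/11.47 ≈ 2.280 → |2.280 − 2.000| = 0.280

II, I, III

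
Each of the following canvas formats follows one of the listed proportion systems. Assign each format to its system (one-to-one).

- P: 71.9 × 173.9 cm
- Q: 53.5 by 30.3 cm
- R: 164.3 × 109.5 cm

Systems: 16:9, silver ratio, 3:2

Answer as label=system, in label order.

P = 173.9/71.9 ≈ 2.419 → silver ratio (2.414)
Q = 53.5/30.3 ≈ 1.766 → 16:9 (1.778)
R = 164.3/109.5 ≈ 1.500 → 3:2 (1.500)

P=silver ratio, Q=16:9, R=3:2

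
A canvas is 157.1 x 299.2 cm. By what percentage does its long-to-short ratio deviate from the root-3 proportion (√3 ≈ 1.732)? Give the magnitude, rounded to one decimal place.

Ratio = 299.2 / 157.1 ≈ 1.9045.
Ideal root-3 ≈ 1.7321. |1.9045 − 1.7321| / 1.7321 ≈ 9.95% → 10.0%.

10.0%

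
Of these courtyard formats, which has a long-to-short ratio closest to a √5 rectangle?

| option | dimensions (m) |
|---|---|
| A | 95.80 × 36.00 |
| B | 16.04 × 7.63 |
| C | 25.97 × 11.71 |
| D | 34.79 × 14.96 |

C

Ratios (long/short): A ≈ 2.661; B ≈ 2.102; C ≈ 2.218; D ≈ 2.326.
root-5 ≈ 2.236; option C is nearest (Δ 0.018).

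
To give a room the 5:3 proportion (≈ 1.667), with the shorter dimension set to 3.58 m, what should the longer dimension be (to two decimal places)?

5:3 ≈ 1.66667.
Longer side = 3.58 × 1.66667 ≈ 5.9667 → 5.97 m.

5.97 m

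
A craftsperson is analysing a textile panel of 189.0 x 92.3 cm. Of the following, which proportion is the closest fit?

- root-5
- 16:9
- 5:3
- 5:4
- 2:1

2:1

189.0/92.3 ≈ 2.048. Nearest candidates are 2:1 (2.000, off by 0.048) and root-5 (2.236, off by 0.188).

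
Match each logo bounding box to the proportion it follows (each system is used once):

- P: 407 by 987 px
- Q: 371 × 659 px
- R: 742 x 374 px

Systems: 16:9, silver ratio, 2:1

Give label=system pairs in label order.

P=silver ratio, Q=16:9, R=2:1

Ratios: P ≈ 2.425; Q ≈ 1.776; R ≈ 1.984.
Targets: 16:9 ≈ 1.778; silver ratio ≈ 2.414; 2:1 ≈ 2.000.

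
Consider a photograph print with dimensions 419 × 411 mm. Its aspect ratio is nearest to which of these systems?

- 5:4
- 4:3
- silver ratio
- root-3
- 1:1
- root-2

1:1

419/411 ≈ 1.019. Nearest candidates are 1:1 (1.000, off by 0.019) and 5:4 (1.250, off by 0.231).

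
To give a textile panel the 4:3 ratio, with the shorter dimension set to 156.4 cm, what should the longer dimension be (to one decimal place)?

208.5 cm

4:3 ≈ 1.33333.
Longer side = 156.4 × 1.33333 ≈ 208.533 → 208.5 cm.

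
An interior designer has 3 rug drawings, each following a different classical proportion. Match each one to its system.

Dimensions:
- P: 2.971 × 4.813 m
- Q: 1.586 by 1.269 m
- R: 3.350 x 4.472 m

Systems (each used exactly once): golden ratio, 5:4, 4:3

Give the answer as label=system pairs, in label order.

P=golden ratio, Q=5:4, R=4:3

P = 4.813/2.971 ≈ 1.620 → golden ratio (1.618)
Q = 1.586/1.269 ≈ 1.250 → 5:4 (1.250)
R = 4.472/3.350 ≈ 1.335 → 4:3 (1.333)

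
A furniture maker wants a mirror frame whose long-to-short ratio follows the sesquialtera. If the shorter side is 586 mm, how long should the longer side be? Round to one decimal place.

879.0 mm

3:2 = 1.50000.
Longer side = 586 × 1.50000 ≈ 879.000 → 879.0 mm.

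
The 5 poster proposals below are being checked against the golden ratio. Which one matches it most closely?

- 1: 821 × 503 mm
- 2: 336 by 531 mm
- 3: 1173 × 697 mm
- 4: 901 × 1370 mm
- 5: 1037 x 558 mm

1

Target golden ratio ≈ 1.618.
1: 1.632 (Δ0.014)  2: 1.580 (Δ0.038)  3: 1.683 (Δ0.065)  4: 1.521 (Δ0.097)  5: 1.858 (Δ0.240)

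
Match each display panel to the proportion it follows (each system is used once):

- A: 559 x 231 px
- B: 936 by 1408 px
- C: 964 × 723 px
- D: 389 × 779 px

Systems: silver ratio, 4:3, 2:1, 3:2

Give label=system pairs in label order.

A=silver ratio, B=3:2, C=4:3, D=2:1

Ratios: A ≈ 2.420; B ≈ 1.504; C ≈ 1.333; D ≈ 2.003.
Targets: silver ratio ≈ 2.414; 4:3 ≈ 1.333; 2:1 ≈ 2.000; 3:2 ≈ 1.500.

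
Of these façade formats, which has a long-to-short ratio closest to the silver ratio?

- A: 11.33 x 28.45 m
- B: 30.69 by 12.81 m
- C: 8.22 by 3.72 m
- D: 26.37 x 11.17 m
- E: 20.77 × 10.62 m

Target silver ratio ≈ 2.414.
A: 2.511 (Δ0.097)  B: 2.396 (Δ0.018)  C: 2.210 (Δ0.204)  D: 2.361 (Δ0.053)  E: 1.956 (Δ0.458)

B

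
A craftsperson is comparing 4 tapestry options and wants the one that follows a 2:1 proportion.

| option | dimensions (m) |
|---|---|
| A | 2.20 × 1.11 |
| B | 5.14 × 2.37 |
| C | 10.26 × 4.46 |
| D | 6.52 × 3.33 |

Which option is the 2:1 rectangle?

A

Ratios (long/short): A ≈ 1.982; B ≈ 2.169; C ≈ 2.300; D ≈ 1.958.
2:1 ≈ 2.000; option A is nearest (Δ 0.018).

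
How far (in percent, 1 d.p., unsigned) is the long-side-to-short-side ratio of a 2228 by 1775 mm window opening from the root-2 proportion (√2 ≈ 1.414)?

11.2%

Ratio = 2228 / 1775 ≈ 1.2552.
Ideal root-2 ≈ 1.4142. |1.2552 − 1.4142| / 1.4142 ≈ 11.24% → 11.2%.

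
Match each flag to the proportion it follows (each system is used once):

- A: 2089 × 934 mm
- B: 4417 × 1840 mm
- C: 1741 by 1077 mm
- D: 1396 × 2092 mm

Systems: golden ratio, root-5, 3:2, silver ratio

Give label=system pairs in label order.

A=root-5, B=silver ratio, C=golden ratio, D=3:2

Ratios: A ≈ 2.237; B ≈ 2.401; C ≈ 1.617; D ≈ 1.499.
Targets: golden ratio ≈ 1.618; root-5 ≈ 2.236; 3:2 ≈ 1.500; silver ratio ≈ 2.414.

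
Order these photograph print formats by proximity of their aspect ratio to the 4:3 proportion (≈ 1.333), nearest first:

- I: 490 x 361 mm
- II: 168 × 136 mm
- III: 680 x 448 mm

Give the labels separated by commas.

I, II, III

Ratios: I = 490 / 361 ≈ 1.357; II = 168 / 136 ≈ 1.235; III = 680 / 448 ≈ 1.518.
|Δ from 1.333|: I 0.024; II 0.098; III 0.185.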